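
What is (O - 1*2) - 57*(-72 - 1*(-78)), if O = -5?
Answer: -349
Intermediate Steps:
(O - 1*2) - 57*(-72 - 1*(-78)) = (-5 - 1*2) - 57*(-72 - 1*(-78)) = (-5 - 2) - 57*(-72 + 78) = -7 - 57*6 = -7 - 342 = -349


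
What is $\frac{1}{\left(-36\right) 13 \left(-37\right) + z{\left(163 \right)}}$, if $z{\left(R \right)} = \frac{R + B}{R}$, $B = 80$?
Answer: $\frac{163}{2822751} \approx 5.7745 \cdot 10^{-5}$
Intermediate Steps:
$z{\left(R \right)} = \frac{80 + R}{R}$ ($z{\left(R \right)} = \frac{R + 80}{R} = \frac{80 + R}{R}$)
$\frac{1}{\left(-36\right) 13 \left(-37\right) + z{\left(163 \right)}} = \frac{1}{\left(-36\right) 13 \left(-37\right) + \frac{80 + 163}{163}} = \frac{1}{\left(-468\right) \left(-37\right) + \frac{1}{163} \cdot 243} = \frac{1}{17316 + \frac{243}{163}} = \frac{1}{\frac{2822751}{163}} = \frac{163}{2822751}$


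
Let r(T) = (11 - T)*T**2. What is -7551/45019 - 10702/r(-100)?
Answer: -4431701669/24985545000 ≈ -0.17737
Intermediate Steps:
r(T) = T**2*(11 - T)
-7551/45019 - 10702/r(-100) = -7551/45019 - 10702*1/(10000*(11 - 1*(-100))) = -7551*1/45019 - 10702*1/(10000*(11 + 100)) = -7551/45019 - 10702/(10000*111) = -7551/45019 - 10702/1110000 = -7551/45019 - 10702*1/1110000 = -7551/45019 - 5351/555000 = -4431701669/24985545000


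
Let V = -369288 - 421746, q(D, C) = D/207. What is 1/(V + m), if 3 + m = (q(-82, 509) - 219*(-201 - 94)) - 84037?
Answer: -207/167767165 ≈ -1.2339e-6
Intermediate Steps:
q(D, C) = D/207 (q(D, C) = D*(1/207) = D/207)
V = -791034
m = -4023127/207 (m = -3 + (((1/207)*(-82) - 219*(-201 - 94)) - 84037) = -3 + ((-82/207 - 219*(-295)) - 84037) = -3 + ((-82/207 + 64605) - 84037) = -3 + (13373153/207 - 84037) = -3 - 4022506/207 = -4023127/207 ≈ -19435.)
1/(V + m) = 1/(-791034 - 4023127/207) = 1/(-167767165/207) = -207/167767165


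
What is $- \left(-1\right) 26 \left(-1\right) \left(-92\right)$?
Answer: $2392$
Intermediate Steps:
$- \left(-1\right) 26 \left(-1\right) \left(-92\right) = - \left(-1\right) \left(\left(-26\right) \left(-92\right)\right) = - \left(-1\right) 2392 = \left(-1\right) \left(-2392\right) = 2392$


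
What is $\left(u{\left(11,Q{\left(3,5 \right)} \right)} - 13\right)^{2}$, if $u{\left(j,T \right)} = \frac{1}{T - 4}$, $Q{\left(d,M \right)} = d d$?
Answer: $\frac{4096}{25} \approx 163.84$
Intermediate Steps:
$Q{\left(d,M \right)} = d^{2}$
$u{\left(j,T \right)} = \frac{1}{-4 + T}$ ($u{\left(j,T \right)} = \frac{1}{T - 4} = \frac{1}{-4 + T}$)
$\left(u{\left(11,Q{\left(3,5 \right)} \right)} - 13\right)^{2} = \left(\frac{1}{-4 + 3^{2}} - 13\right)^{2} = \left(\frac{1}{-4 + 9} - 13\right)^{2} = \left(\frac{1}{5} - 13\right)^{2} = \left(- \frac{64}{5}\right)^{2} = \frac{4096}{25}$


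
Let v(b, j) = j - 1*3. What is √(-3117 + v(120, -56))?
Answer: 2*I*√794 ≈ 56.356*I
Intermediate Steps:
v(b, j) = -3 + j (v(b, j) = j - 3 = -3 + j)
√(-3117 + v(120, -56)) = √(-3117 + (-3 - 56)) = √(-3117 - 59) = √(-3176) = 2*I*√794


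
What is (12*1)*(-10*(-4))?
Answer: 480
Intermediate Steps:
(12*1)*(-10*(-4)) = 12*40 = 480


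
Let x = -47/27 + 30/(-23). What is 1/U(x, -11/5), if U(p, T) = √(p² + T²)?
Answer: 3105*√136059586/136059586 ≈ 0.26619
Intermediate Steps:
x = -1891/621 (x = -47*1/27 + 30*(-1/23) = -47/27 - 30/23 = -1891/621 ≈ -3.0451)
U(p, T) = √(T² + p²)
1/U(x, -11/5) = 1/(√((-11/5)² + (-1891/621)²)) = 1/(√((-11*⅕)² + 3575881/385641)) = 1/(√((-11/5)² + 3575881/385641)) = 1/(√(121/25 + 3575881/385641)) = 1/(√(136059586/9641025)) = 1/(√136059586/3105) = 3105*√136059586/136059586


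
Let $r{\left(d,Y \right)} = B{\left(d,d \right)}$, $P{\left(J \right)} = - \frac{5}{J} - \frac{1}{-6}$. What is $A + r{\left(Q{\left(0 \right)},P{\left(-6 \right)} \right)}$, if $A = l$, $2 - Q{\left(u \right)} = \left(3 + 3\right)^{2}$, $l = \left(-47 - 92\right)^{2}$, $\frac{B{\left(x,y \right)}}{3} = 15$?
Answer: $19366$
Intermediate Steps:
$B{\left(x,y \right)} = 45$ ($B{\left(x,y \right)} = 3 \cdot 15 = 45$)
$P{\left(J \right)} = \frac{1}{6} - \frac{5}{J}$ ($P{\left(J \right)} = - \frac{5}{J} - - \frac{1}{6} = - \frac{5}{J} + \frac{1}{6} = \frac{1}{6} - \frac{5}{J}$)
$l = 19321$ ($l = \left(-139\right)^{2} = 19321$)
$Q{\left(u \right)} = -34$ ($Q{\left(u \right)} = 2 - \left(3 + 3\right)^{2} = 2 - 6^{2} = 2 - 36 = -34$)
$A = 19321$
$r{\left(d,Y \right)} = 45$
$A + r{\left(Q{\left(0 \right)},P{\left(-6 \right)} \right)} = 19321 + 45 = 19366$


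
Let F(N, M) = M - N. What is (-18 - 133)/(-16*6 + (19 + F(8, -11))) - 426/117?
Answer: -2581/1248 ≈ -2.0681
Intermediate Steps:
(-18 - 133)/(-16*6 + (19 + F(8, -11))) - 426/117 = (-18 - 133)/(-16*6 + (19 + (-11 - 1*8))) - 426/117 = -151/(-96 + (19 + (-11 - 8))) - 426*1/117 = -151/(-96 + (19 - 19)) - 142/39 = -151/(-96 + 0) - 142/39 = -151/(-96) - 142/39 = -151*(-1/96) - 142/39 = 151/96 - 142/39 = -2581/1248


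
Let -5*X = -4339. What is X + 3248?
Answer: 20579/5 ≈ 4115.8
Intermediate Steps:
X = 4339/5 (X = -⅕*(-4339) = 4339/5 ≈ 867.80)
X + 3248 = 4339/5 + 3248 = 20579/5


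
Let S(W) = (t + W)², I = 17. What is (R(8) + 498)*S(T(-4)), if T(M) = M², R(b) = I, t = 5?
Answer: 227115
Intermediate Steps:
R(b) = 17
S(W) = (5 + W)²
(R(8) + 498)*S(T(-4)) = (17 + 498)*(5 + (-4)²)² = 515*(5 + 16)² = 515*21² = 515*441 = 227115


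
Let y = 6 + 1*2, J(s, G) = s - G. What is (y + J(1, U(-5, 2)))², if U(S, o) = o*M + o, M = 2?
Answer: 9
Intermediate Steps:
U(S, o) = 3*o (U(S, o) = o*2 + o = 2*o + o = 3*o)
y = 8 (y = 6 + 2 = 8)
(y + J(1, U(-5, 2)))² = (8 + (1 - 3*2))² = (8 + (1 - 1*6))² = (8 + (1 - 6))² = (8 - 5)² = 3² = 9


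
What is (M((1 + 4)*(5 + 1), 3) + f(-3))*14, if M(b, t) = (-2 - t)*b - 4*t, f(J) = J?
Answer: -2310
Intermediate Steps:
M(b, t) = -4*t + b*(-2 - t) (M(b, t) = b*(-2 - t) - 4*t = -4*t + b*(-2 - t))
(M((1 + 4)*(5 + 1), 3) + f(-3))*14 = ((-4*3 - 2*(1 + 4)*(5 + 1) - 1*(1 + 4)*(5 + 1)*3) - 3)*14 = ((-12 - 10*6 - 1*5*6*3) - 3)*14 = ((-12 - 2*30 - 1*30*3) - 3)*14 = ((-12 - 60 - 90) - 3)*14 = (-162 - 3)*14 = -165*14 = -2310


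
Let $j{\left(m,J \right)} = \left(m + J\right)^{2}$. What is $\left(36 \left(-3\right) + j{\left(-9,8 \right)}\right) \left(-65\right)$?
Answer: $6955$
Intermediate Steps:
$j{\left(m,J \right)} = \left(J + m\right)^{2}$
$\left(36 \left(-3\right) + j{\left(-9,8 \right)}\right) \left(-65\right) = \left(36 \left(-3\right) + \left(8 - 9\right)^{2}\right) \left(-65\right) = \left(-108 + \left(-1\right)^{2}\right) \left(-65\right) = \left(-108 + 1\right) \left(-65\right) = \left(-107\right) \left(-65\right) = 6955$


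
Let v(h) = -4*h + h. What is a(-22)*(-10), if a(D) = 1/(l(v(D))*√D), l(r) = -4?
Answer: -5*I*√22/44 ≈ -0.533*I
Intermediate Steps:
v(h) = -3*h
a(D) = -1/(4*√D) (a(D) = 1/(-4*√D) = -1/(4*√D))
a(-22)*(-10) = -(-1)*I*√22/88*(-10) = (I*√22/88)*(-10) = -5*I*√22/44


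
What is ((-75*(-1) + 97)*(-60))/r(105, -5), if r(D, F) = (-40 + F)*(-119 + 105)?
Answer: -344/21 ≈ -16.381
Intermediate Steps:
r(D, F) = 560 - 14*F (r(D, F) = (-40 + F)*(-14) = 560 - 14*F)
((-75*(-1) + 97)*(-60))/r(105, -5) = ((-75*(-1) + 97)*(-60))/(560 - 14*(-5)) = ((75 + 97)*(-60))/(560 + 70) = (172*(-60))/630 = -10320*1/630 = -344/21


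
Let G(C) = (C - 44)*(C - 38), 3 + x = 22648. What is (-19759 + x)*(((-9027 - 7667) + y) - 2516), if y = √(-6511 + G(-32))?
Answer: -55440060 + 2886*I*√1191 ≈ -5.544e+7 + 99598.0*I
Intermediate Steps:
x = 22645 (x = -3 + 22648 = 22645)
G(C) = (-44 + C)*(-38 + C)
y = I*√1191 (y = √(-6511 + (1672 + (-32)² - 82*(-32))) = √(-6511 + (1672 + 1024 + 2624)) = √(-6511 + 5320) = √(-1191) = I*√1191 ≈ 34.511*I)
(-19759 + x)*(((-9027 - 7667) + y) - 2516) = (-19759 + 22645)*(((-9027 - 7667) + I*√1191) - 2516) = 2886*((-16694 + I*√1191) - 2516) = 2886*(-19210 + I*√1191) = -55440060 + 2886*I*√1191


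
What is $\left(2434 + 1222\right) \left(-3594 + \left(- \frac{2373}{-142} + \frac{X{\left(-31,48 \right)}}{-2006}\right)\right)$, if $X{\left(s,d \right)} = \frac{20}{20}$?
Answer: $- \frac{931364164688}{71213} \approx -1.3079 \cdot 10^{7}$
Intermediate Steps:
$X{\left(s,d \right)} = 1$ ($X{\left(s,d \right)} = 20 \cdot \frac{1}{20} = 1$)
$\left(2434 + 1222\right) \left(-3594 + \left(- \frac{2373}{-142} + \frac{X{\left(-31,48 \right)}}{-2006}\right)\right) = \left(2434 + 1222\right) \left(-3594 + \left(- \frac{2373}{-142} + 1 \frac{1}{-2006}\right)\right) = 3656 \left(-3594 + \left(\left(-2373\right) \left(- \frac{1}{142}\right) + 1 \left(- \frac{1}{2006}\right)\right)\right) = 3656 \left(-3594 + \left(\frac{2373}{142} - \frac{1}{2006}\right)\right) = 3656 \left(-3594 + \frac{1190024}{71213}\right) = 3656 \left(- \frac{254749498}{71213}\right) = - \frac{931364164688}{71213}$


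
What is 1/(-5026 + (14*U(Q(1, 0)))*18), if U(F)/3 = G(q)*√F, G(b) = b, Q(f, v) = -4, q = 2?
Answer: -359/2457518 - 108*I/1228759 ≈ -0.00014608 - 8.7894e-5*I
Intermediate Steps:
U(F) = 6*√F (U(F) = 3*(2*√F) = 6*√F)
1/(-5026 + (14*U(Q(1, 0)))*18) = 1/(-5026 + (14*(6*√(-4)))*18) = 1/(-5026 + (14*(6*(2*I)))*18) = 1/(-5026 + (14*(12*I))*18) = 1/(-5026 + (168*I)*18) = 1/(-5026 + 3024*I) = (-5026 - 3024*I)/34405252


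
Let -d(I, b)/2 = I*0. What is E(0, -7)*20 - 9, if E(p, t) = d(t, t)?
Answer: -9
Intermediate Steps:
d(I, b) = 0 (d(I, b) = -2*I*0 = -2*0 = 0)
E(p, t) = 0
E(0, -7)*20 - 9 = 0*20 - 9 = 0 - 9 = -9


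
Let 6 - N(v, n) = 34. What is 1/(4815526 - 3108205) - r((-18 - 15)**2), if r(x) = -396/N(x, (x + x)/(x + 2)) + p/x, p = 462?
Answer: -753658/51737 ≈ -14.567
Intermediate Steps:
N(v, n) = -28 (N(v, n) = 6 - 1*34 = 6 - 34 = -28)
r(x) = 99/7 + 462/x (r(x) = -396/(-28) + 462/x = -396*(-1/28) + 462/x = 99/7 + 462/x)
1/(4815526 - 3108205) - r((-18 - 15)**2) = 1/(4815526 - 3108205) - (99/7 + 462/((-18 - 15)**2)) = 1/1707321 - (99/7 + 462/((-33)**2)) = 1/1707321 - (99/7 + 462/1089) = 1/1707321 - (99/7 + 462*(1/1089)) = 1/1707321 - (99/7 + 14/33) = 1/1707321 - 1*3365/231 = 1/1707321 - 3365/231 = -753658/51737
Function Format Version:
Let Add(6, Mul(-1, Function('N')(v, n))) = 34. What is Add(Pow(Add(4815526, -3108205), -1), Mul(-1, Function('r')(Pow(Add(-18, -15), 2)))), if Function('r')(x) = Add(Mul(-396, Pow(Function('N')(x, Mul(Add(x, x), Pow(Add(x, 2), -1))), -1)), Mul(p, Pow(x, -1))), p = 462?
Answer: Rational(-753658, 51737) ≈ -14.567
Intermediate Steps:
Function('N')(v, n) = -28 (Function('N')(v, n) = Add(6, Mul(-1, 34)) = Add(6, -34) = -28)
Function('r')(x) = Add(Rational(99, 7), Mul(462, Pow(x, -1))) (Function('r')(x) = Add(Mul(-396, Pow(-28, -1)), Mul(462, Pow(x, -1))) = Add(Mul(-396, Rational(-1, 28)), Mul(462, Pow(x, -1))) = Add(Rational(99, 7), Mul(462, Pow(x, -1))))
Add(Pow(Add(4815526, -3108205), -1), Mul(-1, Function('r')(Pow(Add(-18, -15), 2)))) = Add(Pow(Add(4815526, -3108205), -1), Mul(-1, Add(Rational(99, 7), Mul(462, Pow(Pow(Add(-18, -15), 2), -1))))) = Add(Pow(1707321, -1), Mul(-1, Add(Rational(99, 7), Mul(462, Pow(Pow(-33, 2), -1))))) = Add(Rational(1, 1707321), Mul(-1, Add(Rational(99, 7), Mul(462, Pow(1089, -1))))) = Add(Rational(1, 1707321), Mul(-1, Add(Rational(99, 7), Mul(462, Rational(1, 1089))))) = Add(Rational(1, 1707321), Mul(-1, Add(Rational(99, 7), Rational(14, 33)))) = Add(Rational(1, 1707321), Mul(-1, Rational(3365, 231))) = Add(Rational(1, 1707321), Rational(-3365, 231)) = Rational(-753658, 51737)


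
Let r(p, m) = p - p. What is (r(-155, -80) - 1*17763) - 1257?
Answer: -19020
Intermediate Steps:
r(p, m) = 0
(r(-155, -80) - 1*17763) - 1257 = (0 - 1*17763) - 1257 = (0 - 17763) - 1257 = -17763 - 1257 = -19020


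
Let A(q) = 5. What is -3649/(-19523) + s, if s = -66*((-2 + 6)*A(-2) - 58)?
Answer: 48967333/19523 ≈ 2508.2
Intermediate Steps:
s = 2508 (s = -66*((-2 + 6)*5 - 58) = -66*(4*5 - 58) = -66*(20 - 58) = -66*(-38) = 2508)
-3649/(-19523) + s = -3649/(-19523) + 2508 = -3649*(-1/19523) + 2508 = 3649/19523 + 2508 = 48967333/19523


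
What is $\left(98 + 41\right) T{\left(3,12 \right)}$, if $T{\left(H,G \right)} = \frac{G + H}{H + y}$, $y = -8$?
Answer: $-417$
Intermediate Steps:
$T{\left(H,G \right)} = \frac{G + H}{-8 + H}$ ($T{\left(H,G \right)} = \frac{G + H}{H - 8} = \frac{G + H}{-8 + H}$)
$\left(98 + 41\right) T{\left(3,12 \right)} = \left(98 + 41\right) \frac{12 + 3}{-8 + 3} = 139 \frac{1}{-5} \cdot 15 = 139 \left(\left(- \frac{1}{5}\right) 15\right) = 139 \left(-3\right) = -417$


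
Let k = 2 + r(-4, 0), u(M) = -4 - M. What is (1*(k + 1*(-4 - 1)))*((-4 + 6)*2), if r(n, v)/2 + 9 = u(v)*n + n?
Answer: 12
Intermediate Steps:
r(n, v) = -18 + 2*n + 2*n*(-4 - v) (r(n, v) = -18 + 2*((-4 - v)*n + n) = -18 + 2*(n*(-4 - v) + n) = -18 + 2*(n + n*(-4 - v)) = -18 + (2*n + 2*n*(-4 - v)) = -18 + 2*n + 2*n*(-4 - v))
k = 8 (k = 2 + (-18 + 2*(-4) - 2*(-4)*(4 + 0)) = 2 + (-18 - 8 - 2*(-4)*4) = 2 + (-18 - 8 + 32) = 2 + 6 = 8)
(1*(k + 1*(-4 - 1)))*((-4 + 6)*2) = (1*(8 + 1*(-4 - 1)))*((-4 + 6)*2) = (1*(8 + 1*(-5)))*(2*2) = (1*(8 - 5))*4 = (1*3)*4 = 3*4 = 12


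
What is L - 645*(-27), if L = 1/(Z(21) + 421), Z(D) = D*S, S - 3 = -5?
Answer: 6600286/379 ≈ 17415.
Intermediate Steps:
S = -2 (S = 3 - 5 = -2)
Z(D) = -2*D (Z(D) = D*(-2) = -2*D)
L = 1/379 (L = 1/(-2*21 + 421) = 1/(-42 + 421) = 1/379 ≈ 0.0026385)
L - 645*(-27) = 1/379 - 645*(-27) = 1/379 + 17415 = 6600286/379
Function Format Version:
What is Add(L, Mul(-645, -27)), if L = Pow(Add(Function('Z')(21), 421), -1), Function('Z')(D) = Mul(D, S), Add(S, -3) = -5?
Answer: Rational(6600286, 379) ≈ 17415.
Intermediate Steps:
S = -2 (S = Add(3, -5) = -2)
Function('Z')(D) = Mul(-2, D) (Function('Z')(D) = Mul(D, -2) = Mul(-2, D))
L = Rational(1, 379) (L = Pow(Add(Mul(-2, 21), 421), -1) = Pow(Add(-42, 421), -1) = Pow(379, -1) = Rational(1, 379) ≈ 0.0026385)
Add(L, Mul(-645, -27)) = Add(Rational(1, 379), Mul(-645, -27)) = Add(Rational(1, 379), 17415) = Rational(6600286, 379)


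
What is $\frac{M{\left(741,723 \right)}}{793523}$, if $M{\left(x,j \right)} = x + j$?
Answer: $\frac{1464}{793523} \approx 0.0018449$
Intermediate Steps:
$M{\left(x,j \right)} = j + x$
$\frac{M{\left(741,723 \right)}}{793523} = \frac{723 + 741}{793523} = 1464 \cdot \frac{1}{793523} = \frac{1464}{793523}$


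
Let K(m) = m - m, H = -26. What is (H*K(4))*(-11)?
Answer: 0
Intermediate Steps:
K(m) = 0
(H*K(4))*(-11) = -26*0*(-11) = 0*(-11) = 0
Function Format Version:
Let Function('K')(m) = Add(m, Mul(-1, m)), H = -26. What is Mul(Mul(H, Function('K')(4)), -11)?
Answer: 0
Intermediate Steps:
Function('K')(m) = 0
Mul(Mul(H, Function('K')(4)), -11) = Mul(Mul(-26, 0), -11) = Mul(0, -11) = 0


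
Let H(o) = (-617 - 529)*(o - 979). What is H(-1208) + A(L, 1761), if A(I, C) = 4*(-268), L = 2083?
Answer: 2505230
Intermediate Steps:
H(o) = 1121934 - 1146*o (H(o) = -1146*(-979 + o) = 1121934 - 1146*o)
A(I, C) = -1072
H(-1208) + A(L, 1761) = (1121934 - 1146*(-1208)) - 1072 = (1121934 + 1384368) - 1072 = 2506302 - 1072 = 2505230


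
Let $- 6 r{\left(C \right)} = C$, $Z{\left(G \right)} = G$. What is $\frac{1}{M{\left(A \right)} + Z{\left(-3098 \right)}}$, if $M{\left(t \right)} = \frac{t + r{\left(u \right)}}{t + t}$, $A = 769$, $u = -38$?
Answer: $- \frac{2307}{7145923} \approx -0.00032284$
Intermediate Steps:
$r{\left(C \right)} = - \frac{C}{6}$
$M{\left(t \right)} = \frac{\frac{19}{3} + t}{2 t}$ ($M{\left(t \right)} = \frac{t - - \frac{19}{3}}{t + t} = \frac{t + \frac{19}{3}}{2 t} = \left(\frac{19}{3} + t\right) \frac{1}{2 t} = \frac{\frac{19}{3} + t}{2 t}$)
$\frac{1}{M{\left(A \right)} + Z{\left(-3098 \right)}} = \frac{1}{\frac{19 + 3 \cdot 769}{6 \cdot 769} - 3098} = \frac{1}{\frac{1}{6} \cdot \frac{1}{769} \left(19 + 2307\right) - 3098} = \frac{1}{\frac{1}{6} \cdot \frac{1}{769} \cdot 2326 - 3098} = \frac{1}{\frac{1163}{2307} - 3098} = \frac{1}{- \frac{7145923}{2307}} = - \frac{2307}{7145923}$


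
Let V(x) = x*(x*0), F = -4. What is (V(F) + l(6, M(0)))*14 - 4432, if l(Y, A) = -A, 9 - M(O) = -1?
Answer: -4572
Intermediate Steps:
M(O) = 10 (M(O) = 9 - 1*(-1) = 9 + 1 = 10)
V(x) = 0 (V(x) = x*0 = 0)
(V(F) + l(6, M(0)))*14 - 4432 = (0 - 1*10)*14 - 4432 = (0 - 10)*14 - 4432 = -10*14 - 4432 = -140 - 4432 = -4572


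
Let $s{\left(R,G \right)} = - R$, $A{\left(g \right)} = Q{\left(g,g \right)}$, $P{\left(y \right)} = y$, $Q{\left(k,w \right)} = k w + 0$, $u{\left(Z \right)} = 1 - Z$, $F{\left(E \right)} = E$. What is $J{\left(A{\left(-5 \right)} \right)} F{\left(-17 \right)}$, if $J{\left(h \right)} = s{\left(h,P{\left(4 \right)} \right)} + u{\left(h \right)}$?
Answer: $833$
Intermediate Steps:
$Q{\left(k,w \right)} = k w$
$A{\left(g \right)} = g^{2}$ ($A{\left(g \right)} = g g = g^{2}$)
$J{\left(h \right)} = 1 - 2 h$ ($J{\left(h \right)} = - h - \left(-1 + h\right) = 1 - 2 h$)
$J{\left(A{\left(-5 \right)} \right)} F{\left(-17 \right)} = \left(1 - 2 \left(-5\right)^{2}\right) \left(-17\right) = \left(1 - 50\right) \left(-17\right) = \left(-49\right) \left(-17\right) = 833$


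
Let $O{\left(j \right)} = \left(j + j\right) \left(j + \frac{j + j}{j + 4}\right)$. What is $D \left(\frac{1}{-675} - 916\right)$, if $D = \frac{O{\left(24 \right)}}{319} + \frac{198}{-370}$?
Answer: $- \frac{94622930137}{30982875} \approx -3054.0$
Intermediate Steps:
$O{\left(j \right)} = 2 j \left(j + \frac{2 j}{4 + j}\right)$
$D = \frac{1377333}{413105}$ ($D = \frac{2 \cdot 24^{2} \frac{1}{4 + 24} \left(6 + 24\right)}{319} + \frac{198}{-370} = 2 \cdot 576 \cdot \frac{1}{28} \cdot 30 \cdot \frac{1}{319} + 198 \left(- \frac{1}{370}\right) = 2 \cdot 576 \cdot \frac{1}{28} \cdot 30 \cdot \frac{1}{319} - \frac{99}{185} = \frac{8640}{7} \cdot \frac{1}{319} - \frac{99}{185} = \frac{8640}{2233} - \frac{99}{185} = \frac{1377333}{413105} \approx 3.3341$)
$D \left(\frac{1}{-675} - 916\right) = \frac{1377333 \left(\frac{1}{-675} - 916\right)}{413105} = \frac{1377333 \left(- \frac{1}{675} - 916\right)}{413105} = \frac{1377333}{413105} \left(- \frac{618301}{675}\right) = - \frac{94622930137}{30982875}$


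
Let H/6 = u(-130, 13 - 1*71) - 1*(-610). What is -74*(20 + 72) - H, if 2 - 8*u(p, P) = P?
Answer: -10513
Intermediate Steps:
u(p, P) = ¼ - P/8
H = 3705 (H = 6*((¼ - (13 - 1*71)/8) - 1*(-610)) = 6*((¼ - (13 - 71)/8) + 610) = 6*((¼ - ⅛*(-58)) + 610) = 6*((¼ + 29/4) + 610) = 6*(15/2 + 610) = 6*(1235/2) = 3705)
-74*(20 + 72) - H = -74*(20 + 72) - 1*3705 = -74*92 - 3705 = -6808 - 3705 = -10513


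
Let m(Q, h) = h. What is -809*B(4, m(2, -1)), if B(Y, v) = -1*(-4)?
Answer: -3236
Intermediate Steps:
B(Y, v) = 4
-809*B(4, m(2, -1)) = -809*4 = -3236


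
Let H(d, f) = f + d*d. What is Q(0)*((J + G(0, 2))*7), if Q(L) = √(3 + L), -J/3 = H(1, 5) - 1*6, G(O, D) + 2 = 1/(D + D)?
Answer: -49*√3/4 ≈ -21.218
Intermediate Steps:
H(d, f) = f + d²
G(O, D) = -2 + 1/(2*D) (G(O, D) = -2 + 1/(D + D) = -2 + 1/(2*D))
J = 0 (J = -3*((5 + 1²) - 1*6) = -3*((5 + 1) - 6) = -3*(6 - 6) = -3*0 = 0)
Q(0)*((J + G(0, 2))*7) = √(3 + 0)*((0 + (-2 + (½)/2))*7) = √3*((0 + (-2 + (½)*(½)))*7) = √3*((0 + (-2 + ¼))*7) = √3*((0 - 7/4)*7) = √3*(-7/4*7) = √3*(-49/4) = -49*√3/4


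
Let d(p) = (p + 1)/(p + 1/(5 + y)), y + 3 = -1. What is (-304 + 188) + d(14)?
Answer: -115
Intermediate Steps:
y = -4 (y = -3 - 1 = -4)
d(p) = 1 (d(p) = (p + 1)/(p + 1/(5 - 4)) = (1 + p)/(p + 1/1) = (1 + p)/(p + 1) = (1 + p)/(1 + p) = 1)
(-304 + 188) + d(14) = (-304 + 188) + 1 = -116 + 1 = -115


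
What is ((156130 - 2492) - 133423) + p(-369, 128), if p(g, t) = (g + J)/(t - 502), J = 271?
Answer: 3780254/187 ≈ 20215.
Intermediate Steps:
p(g, t) = (271 + g)/(-502 + t) (p(g, t) = (g + 271)/(t - 502) = (271 + g)/(-502 + t))
((156130 - 2492) - 133423) + p(-369, 128) = ((156130 - 2492) - 133423) + (271 - 369)/(-502 + 128) = (153638 - 133423) - 98/(-374) = 20215 - 1/374*(-98) = 20215 + 49/187 = 3780254/187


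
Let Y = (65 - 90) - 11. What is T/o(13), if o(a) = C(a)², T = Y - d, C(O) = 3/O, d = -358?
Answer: 54418/9 ≈ 6046.4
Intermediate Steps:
Y = -36 (Y = -25 - 11 = -36)
T = 322 (T = -36 - 1*(-358) = -36 + 358 = 322)
o(a) = 9/a² (o(a) = (3/a)² = 9/a²)
T/o(13) = 322/((9/13²)) = 322/((9*(1/169))) = 322/(9/169) = 322*(169/9) = 54418/9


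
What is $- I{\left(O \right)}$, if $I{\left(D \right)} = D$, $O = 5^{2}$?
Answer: $-25$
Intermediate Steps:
$O = 25$
$- I{\left(O \right)} = \left(-1\right) 25 = -25$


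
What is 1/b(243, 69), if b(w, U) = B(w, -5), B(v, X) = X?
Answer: -⅕ ≈ -0.20000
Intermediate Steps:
b(w, U) = -5
1/b(243, 69) = 1/(-5) = -⅕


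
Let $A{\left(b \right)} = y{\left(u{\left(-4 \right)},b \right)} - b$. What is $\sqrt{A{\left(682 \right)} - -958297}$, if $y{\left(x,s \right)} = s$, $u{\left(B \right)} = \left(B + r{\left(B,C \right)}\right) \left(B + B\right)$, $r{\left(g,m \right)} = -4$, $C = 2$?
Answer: $\sqrt{958297} \approx 978.93$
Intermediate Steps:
$u{\left(B \right)} = 2 B \left(-4 + B\right)$ ($u{\left(B \right)} = \left(B - 4\right) \left(B + B\right) = \left(-4 + B\right) 2 B = 2 B \left(-4 + B\right)$)
$A{\left(b \right)} = 0$ ($A{\left(b \right)} = b - b = 0$)
$\sqrt{A{\left(682 \right)} - -958297} = \sqrt{0 - -958297} = \sqrt{0 + \left(-144 + 958441\right)} = \sqrt{0 + 958297} = \sqrt{958297}$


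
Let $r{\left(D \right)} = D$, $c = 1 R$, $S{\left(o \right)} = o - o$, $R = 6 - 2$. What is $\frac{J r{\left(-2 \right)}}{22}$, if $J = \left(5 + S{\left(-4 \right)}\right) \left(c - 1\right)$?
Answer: $- \frac{15}{11} \approx -1.3636$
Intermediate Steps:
$R = 4$ ($R = 6 - 2 = 4$)
$S{\left(o \right)} = 0$
$c = 4$ ($c = 1 \cdot 4 = 4$)
$J = 15$ ($J = \left(5 + 0\right) \left(4 - 1\right) = 5 \cdot 3 = 15$)
$\frac{J r{\left(-2 \right)}}{22} = \frac{15 \left(-2\right)}{22} = \left(-30\right) \frac{1}{22} = - \frac{15}{11}$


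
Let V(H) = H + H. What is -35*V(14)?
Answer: -980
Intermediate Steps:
V(H) = 2*H
-35*V(14) = -70*14 = -35*28 = -980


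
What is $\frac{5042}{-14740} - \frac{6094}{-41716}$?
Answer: $- \frac{7531657}{38430865} \approx -0.19598$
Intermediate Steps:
$\frac{5042}{-14740} - \frac{6094}{-41716} = 5042 \left(- \frac{1}{14740}\right) - - \frac{3047}{20858} = - \frac{2521}{7370} + \frac{3047}{20858} = - \frac{7531657}{38430865}$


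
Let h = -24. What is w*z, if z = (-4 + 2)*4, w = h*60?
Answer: 11520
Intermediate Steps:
w = -1440 (w = -24*60 = -1440)
z = -8 (z = -2*4 = -8)
w*z = -1440*(-8) = 11520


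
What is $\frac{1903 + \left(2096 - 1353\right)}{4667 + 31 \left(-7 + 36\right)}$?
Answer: $\frac{1323}{2783} \approx 0.47539$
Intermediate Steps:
$\frac{1903 + \left(2096 - 1353\right)}{4667 + 31 \left(-7 + 36\right)} = \frac{1903 + \left(2096 - 1353\right)}{4667 + 31 \cdot 29} = \frac{1903 + 743}{4667 + 899} = \frac{2646}{5566} = 2646 \cdot \frac{1}{5566} = \frac{1323}{2783}$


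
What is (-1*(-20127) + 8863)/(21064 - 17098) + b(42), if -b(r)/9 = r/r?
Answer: -3352/1983 ≈ -1.6904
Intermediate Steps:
b(r) = -9 (b(r) = -9*r/r = -9*1 = -9)
(-1*(-20127) + 8863)/(21064 - 17098) + b(42) = (-1*(-20127) + 8863)/(21064 - 17098) - 9 = (20127 + 8863)/3966 - 9 = 28990*(1/3966) - 9 = 14495/1983 - 9 = -3352/1983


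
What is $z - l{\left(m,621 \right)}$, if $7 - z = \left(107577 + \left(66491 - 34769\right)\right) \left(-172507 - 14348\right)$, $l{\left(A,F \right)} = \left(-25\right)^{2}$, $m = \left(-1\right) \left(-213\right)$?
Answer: $26028714027$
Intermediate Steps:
$m = 213$
$l{\left(A,F \right)} = 625$
$z = 26028714652$ ($z = 7 - \left(107577 + \left(66491 - 34769\right)\right) \left(-172507 - 14348\right) = 7 - \left(107577 + \left(66491 - 34769\right)\right) \left(-186855\right) = 7 - \left(107577 + 31722\right) \left(-186855\right) = 7 - 139299 \left(-186855\right) = 7 - -26028714645 = 7 + 26028714645 = 26028714652$)
$z - l{\left(m,621 \right)} = 26028714652 - 625 = 26028714027$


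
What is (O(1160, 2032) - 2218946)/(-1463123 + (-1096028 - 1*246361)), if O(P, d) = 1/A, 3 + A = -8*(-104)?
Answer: 1839506233/2325769448 ≈ 0.79092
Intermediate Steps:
A = 829 (A = -3 - 8*(-104) = -3 + 832 = 829)
O(P, d) = 1/829
(O(1160, 2032) - 2218946)/(-1463123 + (-1096028 - 1*246361)) = (1/829 - 2218946)/(-1463123 + (-1096028 - 1*246361)) = -1839506233/(829*(-1463123 + (-1096028 - 246361))) = -1839506233/(829*(-1463123 - 1342389)) = -1839506233/829/(-2805512) = -1839506233/829*(-1/2805512) = 1839506233/2325769448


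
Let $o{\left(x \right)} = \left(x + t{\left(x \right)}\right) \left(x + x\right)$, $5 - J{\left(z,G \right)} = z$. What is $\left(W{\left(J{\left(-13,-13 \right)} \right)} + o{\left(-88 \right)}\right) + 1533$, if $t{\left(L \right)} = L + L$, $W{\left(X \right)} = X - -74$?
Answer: $48089$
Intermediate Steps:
$J{\left(z,G \right)} = 5 - z$
$W{\left(X \right)} = 74 + X$ ($W{\left(X \right)} = X + 74 = 74 + X$)
$t{\left(L \right)} = 2 L$
$o{\left(x \right)} = 6 x^{2}$ ($o{\left(x \right)} = \left(x + 2 x\right) \left(x + x\right) = 3 x 2 x = 6 x^{2}$)
$\left(W{\left(J{\left(-13,-13 \right)} \right)} + o{\left(-88 \right)}\right) + 1533 = \left(\left(74 + \left(5 - -13\right)\right) + 6 \left(-88\right)^{2}\right) + 1533 = \left(\left(74 + \left(5 + 13\right)\right) + 6 \cdot 7744\right) + 1533 = \left(\left(74 + 18\right) + 46464\right) + 1533 = \left(92 + 46464\right) + 1533 = 46556 + 1533 = 48089$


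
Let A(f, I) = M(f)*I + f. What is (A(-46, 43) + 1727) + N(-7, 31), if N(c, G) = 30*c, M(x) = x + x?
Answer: -2485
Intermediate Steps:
M(x) = 2*x
A(f, I) = f + 2*I*f (A(f, I) = (2*f)*I + f = 2*I*f + f = f + 2*I*f)
(A(-46, 43) + 1727) + N(-7, 31) = (-46*(1 + 2*43) + 1727) + 30*(-7) = (-46*(1 + 86) + 1727) - 210 = (-46*87 + 1727) - 210 = (-4002 + 1727) - 210 = -2275 - 210 = -2485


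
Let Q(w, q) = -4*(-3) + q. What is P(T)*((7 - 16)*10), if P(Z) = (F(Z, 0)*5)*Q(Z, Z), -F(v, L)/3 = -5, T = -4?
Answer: -54000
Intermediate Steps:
F(v, L) = 15 (F(v, L) = -3*(-5) = 15)
Q(w, q) = 12 + q
P(Z) = 900 + 75*Z (P(Z) = (15*5)*(12 + Z) = 75*(12 + Z) = 900 + 75*Z)
P(T)*((7 - 16)*10) = (900 + 75*(-4))*((7 - 16)*10) = (900 - 300)*(-9*10) = 600*(-90) = -54000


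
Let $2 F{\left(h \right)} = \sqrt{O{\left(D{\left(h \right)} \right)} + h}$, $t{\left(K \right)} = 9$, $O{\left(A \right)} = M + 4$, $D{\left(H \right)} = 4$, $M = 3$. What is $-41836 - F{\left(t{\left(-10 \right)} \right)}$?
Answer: $-41838$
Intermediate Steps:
$O{\left(A \right)} = 7$ ($O{\left(A \right)} = 3 + 4 = 7$)
$F{\left(h \right)} = \frac{\sqrt{7 + h}}{2}$
$-41836 - F{\left(t{\left(-10 \right)} \right)} = -41836 - \frac{\sqrt{7 + 9}}{2} = -41836 - \frac{\sqrt{16}}{2} = -41836 - \frac{1}{2} \cdot 4 = -41836 - 2 = -41838$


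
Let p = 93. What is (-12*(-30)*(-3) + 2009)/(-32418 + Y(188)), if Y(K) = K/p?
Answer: -86397/3014686 ≈ -0.028659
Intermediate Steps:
Y(K) = K/93
(-12*(-30)*(-3) + 2009)/(-32418 + Y(188)) = (-12*(-30)*(-3) + 2009)/(-32418 + (1/93)*188) = (360*(-3) + 2009)/(-32418 + 188/93) = (-1080 + 2009)/(-3014686/93) = 929*(-93/3014686) = -86397/3014686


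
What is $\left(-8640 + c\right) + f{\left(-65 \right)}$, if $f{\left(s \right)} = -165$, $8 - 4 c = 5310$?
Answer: $- \frac{20261}{2} \approx -10131.0$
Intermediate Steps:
$c = - \frac{2651}{2}$ ($c = 2 - \frac{2655}{2} = - \frac{2651}{2} \approx -1325.5$)
$\left(-8640 + c\right) + f{\left(-65 \right)} = \left(-8640 - \frac{2651}{2}\right) - 165 = - \frac{19931}{2} - 165 = - \frac{20261}{2}$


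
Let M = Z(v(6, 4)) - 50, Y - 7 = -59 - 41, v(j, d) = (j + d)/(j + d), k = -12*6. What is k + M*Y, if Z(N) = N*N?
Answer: 4485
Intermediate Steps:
k = -72
v(j, d) = 1 (v(j, d) = (d + j)/(d + j) = 1)
Z(N) = N²
Y = -93 (Y = 7 + (-59 - 41) = 7 - 100 = -93)
M = -49 (M = 1² - 50 = 1 - 50 = -49)
k + M*Y = -72 - 49*(-93) = -72 + 4557 = 4485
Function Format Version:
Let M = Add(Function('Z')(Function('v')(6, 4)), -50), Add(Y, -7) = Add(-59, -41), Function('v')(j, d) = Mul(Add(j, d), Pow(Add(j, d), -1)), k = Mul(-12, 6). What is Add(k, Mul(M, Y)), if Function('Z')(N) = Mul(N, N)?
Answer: 4485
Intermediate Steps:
k = -72
Function('v')(j, d) = 1 (Function('v')(j, d) = Mul(Add(d, j), Pow(Add(d, j), -1)) = 1)
Function('Z')(N) = Pow(N, 2)
Y = -93 (Y = Add(7, Add(-59, -41)) = Add(7, -100) = -93)
M = -49 (M = Add(Pow(1, 2), -50) = Add(1, -50) = -49)
Add(k, Mul(M, Y)) = Add(-72, Mul(-49, -93)) = Add(-72, 4557) = 4485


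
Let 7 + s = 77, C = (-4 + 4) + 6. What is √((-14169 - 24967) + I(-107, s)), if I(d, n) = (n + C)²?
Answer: 4*I*√2085 ≈ 182.65*I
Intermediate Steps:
C = 6 (C = 0 + 6 = 6)
s = 70 (s = -7 + 77 = 70)
I(d, n) = (6 + n)² (I(d, n) = (n + 6)² = (6 + n)²)
√((-14169 - 24967) + I(-107, s)) = √((-14169 - 24967) + (6 + 70)²) = √(-39136 + 76²) = √(-39136 + 5776) = √(-33360) = 4*I*√2085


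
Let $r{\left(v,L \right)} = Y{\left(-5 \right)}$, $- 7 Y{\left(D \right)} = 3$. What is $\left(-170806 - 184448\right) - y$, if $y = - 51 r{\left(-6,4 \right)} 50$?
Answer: $- \frac{2494428}{7} \approx -3.5635 \cdot 10^{5}$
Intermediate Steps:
$Y{\left(D \right)} = - \frac{3}{7}$ ($Y{\left(D \right)} = \left(- \frac{1}{7}\right) 3 = - \frac{3}{7}$)
$r{\left(v,L \right)} = - \frac{3}{7}$
$y = \frac{7650}{7}$ ($y = \left(-51\right) \left(- \frac{3}{7}\right) 50 = \frac{153}{7} \cdot 50 = \frac{7650}{7} \approx 1092.9$)
$\left(-170806 - 184448\right) - y = \left(-170806 - 184448\right) - \frac{7650}{7} = -355254 - \frac{7650}{7} = - \frac{2494428}{7}$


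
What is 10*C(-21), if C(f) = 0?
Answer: 0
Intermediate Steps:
10*C(-21) = 10*0 = 0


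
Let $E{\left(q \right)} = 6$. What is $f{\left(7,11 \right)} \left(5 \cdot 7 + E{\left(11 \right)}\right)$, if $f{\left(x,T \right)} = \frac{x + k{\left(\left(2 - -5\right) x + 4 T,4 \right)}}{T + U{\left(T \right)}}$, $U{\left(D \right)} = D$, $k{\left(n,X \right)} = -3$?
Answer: $\frac{82}{11} \approx 7.4545$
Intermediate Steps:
$f{\left(x,T \right)} = \frac{-3 + x}{2 T}$ ($f{\left(x,T \right)} = \frac{x - 3}{T + T} = \frac{-3 + x}{2 T}$)
$f{\left(7,11 \right)} \left(5 \cdot 7 + E{\left(11 \right)}\right) = \frac{-3 + 7}{2 \cdot 11} \left(5 \cdot 7 + 6\right) = \frac{1}{2} \cdot \frac{1}{11} \cdot 4 \left(35 + 6\right) = \frac{2}{11} \cdot 41 = \frac{82}{11}$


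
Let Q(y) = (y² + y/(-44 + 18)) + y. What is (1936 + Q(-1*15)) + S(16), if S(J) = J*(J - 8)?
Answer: 59139/26 ≈ 2274.6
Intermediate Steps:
Q(y) = y² + 25*y/26 (Q(y) = (y² + y/(-26)) + y = (y² - y/26) + y = y² + 25*y/26)
S(J) = J*(-8 + J)
(1936 + Q(-1*15)) + S(16) = (1936 + (-1*15)*(25 + 26*(-1*15))/26) + 16*(-8 + 16) = (1936 + (1/26)*(-15)*(25 + 26*(-15))) + 16*8 = (1936 + (1/26)*(-15)*(25 - 390)) + 128 = (1936 + (1/26)*(-15)*(-365)) + 128 = (1936 + 5475/26) + 128 = 55811/26 + 128 = 59139/26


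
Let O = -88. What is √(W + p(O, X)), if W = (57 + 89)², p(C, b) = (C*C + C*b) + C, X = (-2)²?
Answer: 6*√795 ≈ 169.17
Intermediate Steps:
X = 4
p(C, b) = C + C² + C*b (p(C, b) = (C² + C*b) + C = C + C² + C*b)
W = 21316 (W = 146² = 21316)
√(W + p(O, X)) = √(21316 - 88*(1 - 88 + 4)) = √(21316 - 88*(-83)) = √(21316 + 7304) = √28620 = 6*√795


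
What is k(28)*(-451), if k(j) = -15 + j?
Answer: -5863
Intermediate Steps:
k(28)*(-451) = (-15 + 28)*(-451) = 13*(-451) = -5863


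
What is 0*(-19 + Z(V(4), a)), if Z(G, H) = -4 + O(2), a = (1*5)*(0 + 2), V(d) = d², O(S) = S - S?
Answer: 0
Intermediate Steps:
O(S) = 0
a = 10 (a = 5*2 = 10)
Z(G, H) = -4 (Z(G, H) = -4 + 0 = -4)
0*(-19 + Z(V(4), a)) = 0*(-19 - 4) = 0*(-23) = 0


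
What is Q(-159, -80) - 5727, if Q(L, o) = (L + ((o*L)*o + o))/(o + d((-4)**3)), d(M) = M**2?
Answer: -24017471/4016 ≈ -5980.4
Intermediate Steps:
Q(L, o) = (L + o + L*o**2)/(4096 + o) (Q(L, o) = (L + ((o*L)*o + o))/(o + ((-4)**3)**2) = (L + ((L*o)*o + o))/(o + (-64)**2) = (L + (L*o**2 + o))/(o + 4096) = (L + (o + L*o**2))/(4096 + o) = (L + o + L*o**2)/(4096 + o))
Q(-159, -80) - 5727 = (-159 - 80 - 159*(-80)**2)/(4096 - 80) - 5727 = (-159 - 80 - 159*6400)/4016 - 5727 = (-159 - 80 - 1017600)/4016 - 5727 = (1/4016)*(-1017839) - 5727 = -1017839/4016 - 5727 = -24017471/4016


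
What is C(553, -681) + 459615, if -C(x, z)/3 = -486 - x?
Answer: 462732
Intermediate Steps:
C(x, z) = 1458 + 3*x (C(x, z) = -3*(-486 - x) = 1458 + 3*x)
C(553, -681) + 459615 = (1458 + 3*553) + 459615 = (1458 + 1659) + 459615 = 3117 + 459615 = 462732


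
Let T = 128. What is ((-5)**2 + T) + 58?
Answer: 211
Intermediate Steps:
((-5)**2 + T) + 58 = ((-5)**2 + 128) + 58 = (25 + 128) + 58 = 153 + 58 = 211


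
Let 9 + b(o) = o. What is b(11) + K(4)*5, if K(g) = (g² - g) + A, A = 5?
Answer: 87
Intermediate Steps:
b(o) = -9 + o
K(g) = 5 + g² - g (K(g) = (g² - g) + 5 = 5 + g² - g)
b(11) + K(4)*5 = (-9 + 11) + (5 + 4² - 1*4)*5 = 2 + (5 + 16 - 4)*5 = 2 + 17*5 = 2 + 85 = 87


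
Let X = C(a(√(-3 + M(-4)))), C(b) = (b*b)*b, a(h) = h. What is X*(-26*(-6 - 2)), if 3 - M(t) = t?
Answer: 1664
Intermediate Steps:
M(t) = 3 - t
C(b) = b³ (C(b) = b²*b = b³)
X = 8 (X = (√(-3 + (3 - 1*(-4))))³ = (√(-3 + (3 + 4)))³ = (√(-3 + 7))³ = (√4)³ = 2³ = 8)
X*(-26*(-6 - 2)) = 8*(-26*(-6 - 2)) = 8*(-26*(-8)) = 8*208 = 1664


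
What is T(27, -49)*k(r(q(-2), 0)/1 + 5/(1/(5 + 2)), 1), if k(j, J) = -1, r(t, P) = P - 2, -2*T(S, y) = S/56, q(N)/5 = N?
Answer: 27/112 ≈ 0.24107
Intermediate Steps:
q(N) = 5*N
T(S, y) = -S/112 (T(S, y) = -S/(2*56) = -S/112)
r(t, P) = -2 + P
T(27, -49)*k(r(q(-2), 0)/1 + 5/(1/(5 + 2)), 1) = -1/112*27*(-1) = -27/112*(-1) = 27/112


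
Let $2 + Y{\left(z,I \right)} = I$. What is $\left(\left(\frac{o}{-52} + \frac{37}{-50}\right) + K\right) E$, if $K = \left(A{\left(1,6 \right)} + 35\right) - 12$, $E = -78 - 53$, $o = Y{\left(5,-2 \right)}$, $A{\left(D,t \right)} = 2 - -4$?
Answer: $- \frac{2412889}{650} \approx -3712.1$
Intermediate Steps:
$Y{\left(z,I \right)} = -2 + I$
$A{\left(D,t \right)} = 6$ ($A{\left(D,t \right)} = 2 + 4 = 6$)
$o = -4$ ($o = -2 - 2 = -4$)
$E = -131$
$K = 29$ ($K = \left(6 + 35\right) - 12 = 41 - 12 = 29$)
$\left(\left(\frac{o}{-52} + \frac{37}{-50}\right) + K\right) E = \left(\left(- \frac{4}{-52} + \frac{37}{-50}\right) + 29\right) \left(-131\right) = \left(\left(\left(-4\right) \left(- \frac{1}{52}\right) + 37 \left(- \frac{1}{50}\right)\right) + 29\right) \left(-131\right) = \left(\left(\frac{1}{13} - \frac{37}{50}\right) + 29\right) \left(-131\right) = \left(- \frac{431}{650} + 29\right) \left(-131\right) = \frac{18419}{650} \left(-131\right) = - \frac{2412889}{650}$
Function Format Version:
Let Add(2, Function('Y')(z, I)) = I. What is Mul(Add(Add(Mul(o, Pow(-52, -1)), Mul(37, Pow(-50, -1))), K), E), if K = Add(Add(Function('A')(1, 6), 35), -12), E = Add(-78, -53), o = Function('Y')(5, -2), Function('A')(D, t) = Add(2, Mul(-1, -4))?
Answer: Rational(-2412889, 650) ≈ -3712.1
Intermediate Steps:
Function('Y')(z, I) = Add(-2, I)
Function('A')(D, t) = 6 (Function('A')(D, t) = Add(2, 4) = 6)
o = -4 (o = Add(-2, -2) = -4)
E = -131
K = 29 (K = Add(Add(6, 35), -12) = Add(41, -12) = 29)
Mul(Add(Add(Mul(o, Pow(-52, -1)), Mul(37, Pow(-50, -1))), K), E) = Mul(Add(Add(Mul(-4, Pow(-52, -1)), Mul(37, Pow(-50, -1))), 29), -131) = Mul(Add(Add(Mul(-4, Rational(-1, 52)), Mul(37, Rational(-1, 50))), 29), -131) = Mul(Add(Add(Rational(1, 13), Rational(-37, 50)), 29), -131) = Mul(Add(Rational(-431, 650), 29), -131) = Mul(Rational(18419, 650), -131) = Rational(-2412889, 650)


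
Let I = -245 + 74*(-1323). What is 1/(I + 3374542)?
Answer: 1/3276395 ≈ 3.0521e-7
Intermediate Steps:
I = -98147 (I = -245 - 97902 = -98147)
1/(I + 3374542) = 1/(-98147 + 3374542) = 1/3276395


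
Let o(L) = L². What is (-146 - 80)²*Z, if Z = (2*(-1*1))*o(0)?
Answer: 0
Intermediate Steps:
Z = 0 (Z = (2*(-1*1))*0² = (2*(-1))*0 = -2*0 = 0)
(-146 - 80)²*Z = (-146 - 80)²*0 = (-226)²*0 = 51076*0 = 0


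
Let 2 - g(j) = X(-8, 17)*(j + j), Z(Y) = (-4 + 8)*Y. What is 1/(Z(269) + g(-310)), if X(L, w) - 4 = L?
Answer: -1/1402 ≈ -0.00071327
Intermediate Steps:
X(L, w) = 4 + L
Z(Y) = 4*Y
g(j) = 2 + 8*j (g(j) = 2 - (4 - 8)*(j + j) = 2 - (-4)*2*j = 2 - (-8)*j = 2 + 8*j)
1/(Z(269) + g(-310)) = 1/(4*269 + (2 + 8*(-310))) = 1/(1076 + (2 - 2480)) = 1/(1076 - 2478) = 1/(-1402) = -1/1402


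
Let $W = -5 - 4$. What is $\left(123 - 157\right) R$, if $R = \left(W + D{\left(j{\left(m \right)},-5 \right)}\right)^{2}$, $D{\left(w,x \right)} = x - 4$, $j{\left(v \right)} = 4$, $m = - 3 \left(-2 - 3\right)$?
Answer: $-11016$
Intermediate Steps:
$m = 15$ ($m = \left(-3\right) \left(-5\right) = 15$)
$D{\left(w,x \right)} = -4 + x$
$W = -9$ ($W = -5 - 4 = -9$)
$R = 324$ ($R = \left(-9 - 9\right)^{2} = \left(-18\right)^{2} = 324$)
$\left(123 - 157\right) R = \left(123 - 157\right) 324 = \left(-34\right) 324 = -11016$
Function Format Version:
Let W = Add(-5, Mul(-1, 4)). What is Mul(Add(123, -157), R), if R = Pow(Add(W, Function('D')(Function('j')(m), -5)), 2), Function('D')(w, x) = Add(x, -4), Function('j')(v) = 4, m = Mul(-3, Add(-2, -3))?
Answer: -11016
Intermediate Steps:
m = 15 (m = Mul(-3, -5) = 15)
Function('D')(w, x) = Add(-4, x)
W = -9 (W = Add(-5, -4) = -9)
R = 324 (R = Pow(Add(-9, Add(-4, -5)), 2) = Pow(Add(-9, -9), 2) = Pow(-18, 2) = 324)
Mul(Add(123, -157), R) = Mul(Add(123, -157), 324) = Mul(-34, 324) = -11016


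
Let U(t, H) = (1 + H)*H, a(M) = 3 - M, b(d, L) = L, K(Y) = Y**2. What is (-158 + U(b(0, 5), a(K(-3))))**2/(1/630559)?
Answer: 10331078656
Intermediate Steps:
U(t, H) = H*(1 + H)
(-158 + U(b(0, 5), a(K(-3))))**2/(1/630559) = (-158 + (3 - 1*(-3)**2)*(1 + (3 - 1*(-3)**2)))**2/(1/630559) = (-158 + (3 - 1*9)*(1 + (3 - 1*9)))**2/(1/630559) = (-158 + (3 - 9)*(1 + (3 - 9)))**2*630559 = (-158 - 6*(1 - 6))**2*630559 = (-158 - 6*(-5))**2*630559 = (-158 + 30)**2*630559 = (-128)**2*630559 = 16384*630559 = 10331078656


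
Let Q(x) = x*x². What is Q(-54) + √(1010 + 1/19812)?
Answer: -157464 + √99110129313/9906 ≈ -1.5743e+5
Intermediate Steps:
Q(x) = x³
Q(-54) + √(1010 + 1/19812) = (-54)³ + √(1010 + 1/19812) = -157464 + √(1010 + 1/19812) = -157464 + √(20010121/19812) = -157464 + √99110129313/9906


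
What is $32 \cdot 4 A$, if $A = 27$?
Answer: $3456$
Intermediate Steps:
$32 \cdot 4 A = 32 \cdot 4 \cdot 27 = 128 \cdot 27 = 3456$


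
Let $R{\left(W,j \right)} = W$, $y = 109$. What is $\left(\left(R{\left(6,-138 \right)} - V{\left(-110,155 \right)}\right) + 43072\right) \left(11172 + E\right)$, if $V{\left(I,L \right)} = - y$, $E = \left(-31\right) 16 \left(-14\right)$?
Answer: $782375692$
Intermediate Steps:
$E = 6944$ ($E = \left(-496\right) \left(-14\right) = 6944$)
$V{\left(I,L \right)} = -109$ ($V{\left(I,L \right)} = \left(-1\right) 109 = -109$)
$\left(\left(R{\left(6,-138 \right)} - V{\left(-110,155 \right)}\right) + 43072\right) \left(11172 + E\right) = \left(\left(6 - -109\right) + 43072\right) \left(11172 + 6944\right) = \left(\left(6 + 109\right) + 43072\right) 18116 = \left(115 + 43072\right) 18116 = 43187 \cdot 18116 = 782375692$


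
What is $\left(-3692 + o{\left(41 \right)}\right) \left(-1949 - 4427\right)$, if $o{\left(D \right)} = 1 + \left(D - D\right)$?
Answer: $23533816$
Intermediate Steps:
$o{\left(D \right)} = 1$ ($o{\left(D \right)} = 1 + 0 = 1$)
$\left(-3692 + o{\left(41 \right)}\right) \left(-1949 - 4427\right) = \left(-3692 + 1\right) \left(-1949 - 4427\right) = \left(-3691\right) \left(-6376\right) = 23533816$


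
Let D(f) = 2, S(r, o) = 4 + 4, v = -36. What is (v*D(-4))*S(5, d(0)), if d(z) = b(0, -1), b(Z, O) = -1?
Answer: -576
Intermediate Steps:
d(z) = -1
S(r, o) = 8
(v*D(-4))*S(5, d(0)) = -36*2*8 = -72*8 = -576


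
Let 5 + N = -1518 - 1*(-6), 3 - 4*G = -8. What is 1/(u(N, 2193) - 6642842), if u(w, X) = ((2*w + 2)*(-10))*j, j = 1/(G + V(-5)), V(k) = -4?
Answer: -1/6667098 ≈ -1.4999e-7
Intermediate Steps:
G = 11/4 (G = ¾ - ¼*(-8) = ¾ + 2 = 11/4 ≈ 2.7500)
N = -1517 (N = -5 + (-1518 - 1*(-6)) = -5 + (-1518 + 6) = -5 - 1512 = -1517)
j = -⅘ (j = 1/(11/4 - 4) = 1/(-5/4) = -⅘ ≈ -0.80000)
u(w, X) = 16 + 16*w (u(w, X) = ((2*w + 2)*(-10))*(-⅘) = ((2 + 2*w)*(-10))*(-⅘) = (-20 - 20*w)*(-⅘) = 16 + 16*w)
1/(u(N, 2193) - 6642842) = 1/((16 + 16*(-1517)) - 6642842) = 1/((16 - 24272) - 6642842) = 1/(-24256 - 6642842) = 1/(-6667098) = -1/6667098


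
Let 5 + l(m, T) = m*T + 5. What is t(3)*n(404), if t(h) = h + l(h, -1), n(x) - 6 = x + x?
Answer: 0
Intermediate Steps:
n(x) = 6 + 2*x (n(x) = 6 + (x + x) = 6 + 2*x)
l(m, T) = T*m (l(m, T) = -5 + (m*T + 5) = -5 + (T*m + 5) = -5 + (5 + T*m) = T*m)
t(h) = 0 (t(h) = h - h = 0)
t(3)*n(404) = 0*(6 + 2*404) = 0*(6 + 808) = 0*814 = 0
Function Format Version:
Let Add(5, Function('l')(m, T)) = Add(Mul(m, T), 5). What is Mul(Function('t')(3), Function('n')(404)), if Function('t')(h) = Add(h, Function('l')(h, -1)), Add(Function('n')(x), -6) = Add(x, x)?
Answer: 0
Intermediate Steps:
Function('n')(x) = Add(6, Mul(2, x)) (Function('n')(x) = Add(6, Add(x, x)) = Add(6, Mul(2, x)))
Function('l')(m, T) = Mul(T, m) (Function('l')(m, T) = Add(-5, Add(Mul(m, T), 5)) = Add(-5, Add(Mul(T, m), 5)) = Add(-5, Add(5, Mul(T, m))) = Mul(T, m))
Function('t')(h) = 0 (Function('t')(h) = Add(h, Mul(-1, h)) = 0)
Mul(Function('t')(3), Function('n')(404)) = Mul(0, Add(6, Mul(2, 404))) = Mul(0, Add(6, 808)) = Mul(0, 814) = 0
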